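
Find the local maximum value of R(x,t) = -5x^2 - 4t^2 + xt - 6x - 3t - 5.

∂R/∂x = -10x + t - 6 = 0 and ∂R/∂t = x - 8t - 3 = 0, so (x, t) = (-51/79, -36/79).
The Hessian has R_{xx} = -10, R_{tt} = -8, R_{xt} = 1, giving D = 79 > 0 with R_{xx} < 0, so the point is a local maximum.
R(-51/79, -36/79) = -188/79.

-188/79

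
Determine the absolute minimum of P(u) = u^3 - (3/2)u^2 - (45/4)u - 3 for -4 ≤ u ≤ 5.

P'(u) = 3u^2 - 3u - 45/4, which vanishes at u = -3/2 and u = 5/2.
Compare values at every candidate in [-4, 5]: P(-4) = -46,  P(-3/2) = 57/8,  P(5/2) = -199/8,  P(5) = 113/4.
So the minimum is P(-4) = -46.

-46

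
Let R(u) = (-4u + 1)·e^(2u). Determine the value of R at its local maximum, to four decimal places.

1.2131

R'(u) = (-4)·e^(2u) + (-4u + 1)·2·e^(2u) = (-8u - 2)·e^(2u). Since e^(2u) > 0, the only critical point is u = -1/4.
R''(-1/4) has the same sign as -8 < 0, so this is a local maximum.
R(-1/4) = (2)·e^(-1/2) ≈ 1.2131.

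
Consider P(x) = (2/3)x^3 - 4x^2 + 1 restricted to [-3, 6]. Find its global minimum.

-53

Differentiating, P'(x) = 2x^2 - 8x; which vanishes at x = 0 and x = 4.
Candidates: P(-3) = -53; P(0) = 1; P(4) = -61/3; P(6) = 1.
The minimum over the interval is -53, attained at x = -3.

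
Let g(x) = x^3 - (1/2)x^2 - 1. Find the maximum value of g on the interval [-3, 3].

43/2

The derivative is 3x^2 - x, which vanishes at x = 0 and x = 1/3.
Candidates: g(-3) = -65/2; g(0) = -1; g(1/3) = -55/54; g(3) = 43/2.
So the maximum is g(3) = 43/2.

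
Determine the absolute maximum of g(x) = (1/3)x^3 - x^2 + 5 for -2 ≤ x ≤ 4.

Differentiating, g'(x) = x^2 - 2x; which vanishes at x = 0 and x = 2.
Evaluating at the critical points and endpoints: g(-2) = -5/3, g(0) = 5, g(2) = 11/3, g(4) = 31/3.
The maximum over the interval is 31/3, attained at x = 4.

31/3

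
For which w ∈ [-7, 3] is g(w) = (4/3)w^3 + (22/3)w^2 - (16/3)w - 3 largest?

3

g'(w) = 4w^2 + (44/3)w - 16/3, which vanishes at w = -4 and w = 1/3.
Evaluating at the critical points and endpoints: g(-7) = -191/3, g(-4) = 151/3, g(1/3) = -317/81, g(3) = 83.
The maximum over the interval is 83, attained at w = 3.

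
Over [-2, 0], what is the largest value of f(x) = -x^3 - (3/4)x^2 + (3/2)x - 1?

1

Differentiating, f'(x) = -3x^2 - (3/2)x + 3/2; whose only zero in [-2, 0] is x = -1.
Evaluating at the critical points and endpoints: f(-2) = 1, f(-1) = -9/4, f(0) = -1.
The maximum over the interval is 1, attained at x = -2.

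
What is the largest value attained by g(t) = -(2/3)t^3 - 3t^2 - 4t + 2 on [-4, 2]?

The derivative is -2t^2 - 6t - 4, which vanishes at t = -2 and t = -1.
Candidates: g(-4) = 38/3,  g(-2) = 10/3,  g(-1) = 11/3,  g(2) = -70/3.
So the maximum is g(-4) = 38/3.

38/3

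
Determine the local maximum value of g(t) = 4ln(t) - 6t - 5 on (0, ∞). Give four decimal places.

g'(t) = 4/t − 6 = 0 gives t = 2/3.
g''(t) = -4/t², which is negative for t > 0, so this is a local maximum.
g(2/3) = 4·ln(2/3) - 4 - 5 ≈ -10.6219.

-10.6219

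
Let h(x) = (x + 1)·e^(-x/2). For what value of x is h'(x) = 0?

1

h'(x) = 1·e^(-x/2) + (x + 1)·(-1/2)·e^(-x/2) = (-(1/2)x + 1/2)·e^(-x/2). Since e^(-x/2) > 0, the only critical point is x = 1.
h''(1) has the same sign as -1/2 < 0, so this is a local maximum.
h(1) = (2)·e^(-1/2) ≈ 1.2131.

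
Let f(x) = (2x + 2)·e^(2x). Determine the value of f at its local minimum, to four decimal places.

Differentiating with the product rule gives f'(x) = (4x + 6)·e^(2x). Since e^(2x) > 0, the only critical point is x = -3/2.
f''(-3/2) has the same sign as 4 > 0, so this is a local minimum.
f(-3/2) = (-1)·e^(-3) ≈ -0.0498.

-0.0498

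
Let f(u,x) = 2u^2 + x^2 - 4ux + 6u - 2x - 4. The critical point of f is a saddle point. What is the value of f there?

-9/2

∂f/∂u = 4u - 4x + 6 = 0 and ∂f/∂x = -4u + 2x - 2 = 0, so (u, x) = (1/2, 2).
The Hessian has f_{uu} = 4, f_{xx} = 2, f_{ux} = -4, giving D = -8 < 0, so the point is a saddle point.
f(1/2, 2) = -9/2.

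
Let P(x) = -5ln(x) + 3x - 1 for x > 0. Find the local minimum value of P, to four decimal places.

P'(x) = -5/x + 3 = 0 gives x = 5/3.
P''(x) = 5/x², which is positive for x > 0, so this is a local minimum.
P(5/3) = -5·ln(5/3) + 5 - 1 ≈ 1.4459.

1.4459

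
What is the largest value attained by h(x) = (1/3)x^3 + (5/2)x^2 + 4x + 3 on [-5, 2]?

The derivative is x^2 + 5x + 4, which vanishes at x = -4 and x = -1.
Compare values at every candidate in [-5, 2]: h(-5) = 23/6,  h(-4) = 17/3,  h(-1) = 7/6,  h(2) = 71/3.
So the maximum is h(2) = 71/3.

71/3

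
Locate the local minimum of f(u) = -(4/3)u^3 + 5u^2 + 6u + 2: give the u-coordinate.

f'(u) = -4u^2 + 10u + 6. Setting f'(u) = 0 gives u ∈ {-1/2, 3}.
f''(u) = -8u + 10. f''(-1/2) = 14 > 0 ⇒ local minimum; f''(3) = -14 < 0 ⇒ local maximum.
Thus f has its local minimum at u = -1/2, with value 5/12.

-1/2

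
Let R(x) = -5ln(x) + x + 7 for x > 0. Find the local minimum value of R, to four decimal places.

R'(x) = -5/x + 1 = 0 gives x = 5.
R''(x) = 5/x², which is positive for x > 0, so this is a local minimum.
R(5) = -5·ln(5) + 5 + 7 ≈ 3.9528.

3.9528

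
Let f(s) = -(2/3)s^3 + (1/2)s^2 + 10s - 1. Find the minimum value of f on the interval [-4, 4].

f'(s) = -2s^2 + s + 10, which vanishes at s = -2 and s = 5/2.
Evaluating at the critical points and endpoints: f(-4) = 29/3, f(-2) = -41/3, f(5/2) = 401/24, f(4) = 13/3.
The minimum over the interval is -41/3, attained at s = -2.

-41/3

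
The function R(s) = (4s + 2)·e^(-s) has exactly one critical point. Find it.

R'(s) = 4·e^(-s) + (4s + 2)·(-1)·e^(-s) = (-4s + 2)·e^(-s). Since e^(-s) > 0, the only critical point is s = 1/2.
R''(1/2) has the same sign as -4 < 0, so this is a local maximum.
R(1/2) = (4)·e^(-1/2) ≈ 2.4261.

1/2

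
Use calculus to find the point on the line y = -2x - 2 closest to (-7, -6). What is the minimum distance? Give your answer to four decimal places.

8.0498

Minimize D(x)^2 = (x + 7)^2 + (-2x + 4)^2.
d/dx[D^2] = 2(x + 7) + 2·(-2)·(-2x + 4) = 0 ⇒ x = 1/5.
Then y = -12/5 and the distance is √(324/5) ≈ 8.0498.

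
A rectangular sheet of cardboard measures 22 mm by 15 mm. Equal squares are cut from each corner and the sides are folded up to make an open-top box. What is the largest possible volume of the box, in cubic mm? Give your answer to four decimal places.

432.2349

With cut size x, the volume is V(x) = x(22 − 2x)(15 − 2x) for 0 < x < 7.5.
V'(x) = 12x^2 − 148x + 330. Setting V'(x) = 0 gives x ≈ 2.9220 (the root in (0, 7.5)).
V''(x) = 24x − 148 is negative there, so this is the maximum; V ≈ 432.2349.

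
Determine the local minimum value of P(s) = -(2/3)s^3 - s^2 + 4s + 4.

-8/3

Critical points: P'(s) = -2s^2 - 2s + 4 vanishes at s = -2, 1.
Since P''(s) = -4s - 2, we get P''(-2) = 6 > 0 ⇒ local minimum; P''(1) = -6 < 0 ⇒ local maximum.
The local minimum is P(-2) = -8/3.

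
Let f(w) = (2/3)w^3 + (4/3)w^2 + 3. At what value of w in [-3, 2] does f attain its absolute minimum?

Differentiating, f'(w) = 2w^2 + (8/3)w; which vanishes at w = -4/3 and w = 0.
Compare values at every candidate in [-3, 2]: f(-3) = -3, f(-4/3) = 307/81, f(0) = 3, f(2) = 41/3.
The minimum over the interval is -3, attained at w = -3.

-3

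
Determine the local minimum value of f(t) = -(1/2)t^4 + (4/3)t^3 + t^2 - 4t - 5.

-43/6

f'(t) = -2t^3 + 4t^2 + 2t - 4. Setting f'(t) = 0 gives t ∈ {-1, 1, 2}.
Second-derivative test with f''(t) = -6t^2 + 8t + 2: f''(-1) = -12 < 0 ⇒ local maximum; f''(1) = 4 > 0 ⇒ local minimum; f''(2) = -6 < 0 ⇒ local maximum.
Thus f has its local minimum at t = 1, with value -43/6.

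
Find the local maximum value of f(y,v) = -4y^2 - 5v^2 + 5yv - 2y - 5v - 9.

-65/11

∂f/∂y = -8y + 5v - 2 = 0 and ∂f/∂v = 5y - 10v - 5 = 0, so (y, v) = (-9/11, -10/11).
The Hessian has f_{yy} = -8, f_{vv} = -10, f_{yv} = 5, giving D = 55 > 0 with f_{yy} < 0, so the point is a local maximum.
f(-9/11, -10/11) = -65/11.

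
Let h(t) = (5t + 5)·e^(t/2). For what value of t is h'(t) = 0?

Differentiating with the product rule gives h'(t) = ((5/2)t + 15/2)·e^(t/2). Since e^(t/2) > 0, the only critical point is t = -3.
h''(-3) has the same sign as 5/2 > 0, so this is a local minimum.
h(-3) = (-10)·e^(-3/2) ≈ -2.2313.

-3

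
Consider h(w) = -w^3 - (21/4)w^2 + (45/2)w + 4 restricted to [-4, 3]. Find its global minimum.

h'(w) = -3w^2 - (21/2)w + 45/2, whose only zero in [-4, 3] is w = 3/2.
Candidates: h(-4) = -106,  h(3/2) = 361/16,  h(3) = -11/4.
Hence the absolute minimum is -106 at w = -4.

-106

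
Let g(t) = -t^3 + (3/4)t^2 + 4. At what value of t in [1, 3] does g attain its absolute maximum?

g'(t) = -3t^2 + (3/2)t, which has no zeros in [1, 3].
Compare values at every candidate in [1, 3]: g(1) = 15/4, g(3) = -65/4.
Hence the absolute maximum is 15/4 at t = 1.

1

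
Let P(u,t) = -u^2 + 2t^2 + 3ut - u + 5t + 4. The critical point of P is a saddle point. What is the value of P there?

60/17

∂P/∂u = -2u + 3t - 1 = 0 and ∂P/∂t = 3u + 4t + 5 = 0, so (u, t) = (-19/17, -7/17).
The Hessian has P_{uu} = -2, P_{tt} = 4, P_{ut} = 3, giving D = -17 < 0, so the point is a saddle point.
P(-19/17, -7/17) = 60/17.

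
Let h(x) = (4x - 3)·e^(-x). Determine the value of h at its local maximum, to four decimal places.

By the product rule, h'(x) = (-4x + 7)·e^(-x). Since e^(-x) > 0, the only critical point is x = 7/4.
h''(7/4) has the same sign as -4 < 0, so this is a local maximum.
h(7/4) = (4)·e^(-7/4) ≈ 0.6951.

0.6951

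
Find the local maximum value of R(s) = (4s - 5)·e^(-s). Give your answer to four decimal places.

Differentiating with the product rule gives R'(s) = (-4s + 9)·e^(-s). Since e^(-s) > 0, the only critical point is s = 9/4.
R''(9/4) has the same sign as -4 < 0, so this is a local maximum.
R(9/4) = (4)·e^(-9/4) ≈ 0.4216.

0.4216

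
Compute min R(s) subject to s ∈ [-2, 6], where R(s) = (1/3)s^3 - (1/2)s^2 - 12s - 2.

-110/3

Differentiating, R'(s) = s^2 - s - 12; whose only zero in [-2, 6] is s = 4.
Evaluating at the critical points and endpoints: R(-2) = 52/3, R(4) = -110/3, R(6) = -20.
So the minimum is R(4) = -110/3.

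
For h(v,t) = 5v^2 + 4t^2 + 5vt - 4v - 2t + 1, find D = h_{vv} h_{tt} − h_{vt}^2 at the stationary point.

55

∂h/∂v = 10v + 5t - 4 = 0 and ∂h/∂t = 5v + 8t - 2 = 0, so (v, t) = (2/5, 0).
The Hessian has h_{vv} = 10, h_{tt} = 8, h_{vt} = 5, giving D = 55 > 0 with h_{vv} > 0, so the point is a local minimum.
D = (10)·(8) − (5)^2 = 55.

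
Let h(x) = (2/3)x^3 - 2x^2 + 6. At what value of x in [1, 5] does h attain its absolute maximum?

Differentiating, h'(x) = 2x^2 - 4x; whose only zero in [1, 5] is x = 2.
Compare values at every candidate in [1, 5]: h(1) = 14/3,  h(2) = 10/3,  h(5) = 118/3.
So the maximum is h(5) = 118/3.

5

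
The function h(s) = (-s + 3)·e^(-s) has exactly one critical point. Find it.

By the product rule, h'(s) = (s - 4)·e^(-s). Since e^(-s) > 0, the only critical point is s = 4.
h''(4) has the same sign as 1 > 0, so this is a local minimum.
h(4) = (-1)·e^(-4) ≈ -0.0183.

4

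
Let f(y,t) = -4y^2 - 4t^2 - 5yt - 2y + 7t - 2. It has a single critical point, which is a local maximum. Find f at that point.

∂f/∂y = -8y - 5t - 2 = 0 and ∂f/∂t = -5y - 8t + 7 = 0, so (y, t) = (-17/13, 22/13).
The Hessian has f_{yy} = -8, f_{tt} = -8, f_{yt} = -5, giving D = 39 > 0 with f_{yy} < 0, so the point is a local maximum.
f(-17/13, 22/13) = 68/13.

68/13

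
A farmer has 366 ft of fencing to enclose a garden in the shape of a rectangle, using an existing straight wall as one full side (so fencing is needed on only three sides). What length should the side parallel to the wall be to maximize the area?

183

Let the sides perpendicular to the wall have length x and the parallel side y, so 2x + y = 366 and the area is A = xy = x(366 − 2x).
A'(x) = 366 − 4x = 0 gives x = 183/2, and A''(x) = −4 < 0 confirms a maximum.
Then y = 366 − 2·183/2 = 183 and A = 33489/2.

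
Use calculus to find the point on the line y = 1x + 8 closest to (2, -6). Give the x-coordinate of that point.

Minimize D(x)^2 = (x - 2)^2 + (x + 14)^2.
d/dx[D^2] = 2(x - 2) + 2·1·(x + 14) = 0 ⇒ x = -6.
Then y = 2 and the distance is √(128) ≈ 11.3137.

-6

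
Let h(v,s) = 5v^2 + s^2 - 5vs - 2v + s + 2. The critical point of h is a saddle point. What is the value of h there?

∂h/∂v = 10v - 5s - 2 = 0 and ∂h/∂s = -5v + 2s + 1 = 0, so (v, s) = (1/5, 0).
The Hessian has h_{vv} = 10, h_{ss} = 2, h_{vs} = -5, giving D = -5 < 0, so the point is a saddle point.
h(1/5, 0) = 9/5.

9/5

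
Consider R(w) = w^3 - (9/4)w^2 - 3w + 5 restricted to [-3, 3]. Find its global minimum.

R'(w) = 3w^2 - (9/2)w - 3, which vanishes at w = -1/2 and w = 2.
Candidates: R(-3) = -133/4; R(-1/2) = 93/16; R(2) = -2; R(3) = 11/4.
So the minimum is R(-3) = -133/4.

-133/4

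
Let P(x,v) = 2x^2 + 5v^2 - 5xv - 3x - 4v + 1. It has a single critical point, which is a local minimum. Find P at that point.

∂P/∂x = 4x - 5v - 3 = 0 and ∂P/∂v = -5x + 10v - 4 = 0, so (x, v) = (10/3, 31/15).
The Hessian has P_{xx} = 4, P_{vv} = 10, P_{xv} = -5, giving D = 15 > 0 with P_{xx} > 0, so the point is a local minimum.
P(10/3, 31/15) = -122/15.

-122/15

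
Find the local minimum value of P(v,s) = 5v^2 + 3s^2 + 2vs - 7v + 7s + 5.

-15/4

∂P/∂v = 10v + 2s - 7 = 0 and ∂P/∂s = 2v + 6s + 7 = 0, so (v, s) = (1, -3/2).
The Hessian has P_{vv} = 10, P_{ss} = 6, P_{vs} = 2, giving D = 56 > 0 with P_{vv} > 0, so the point is a local minimum.
P(1, -3/2) = -15/4.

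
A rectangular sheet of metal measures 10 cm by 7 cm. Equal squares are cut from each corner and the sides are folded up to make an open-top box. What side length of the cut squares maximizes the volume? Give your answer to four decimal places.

1.3520

With cut size x, the volume is V(x) = x(10 − 2x)(7 − 2x) for 0 < x < 3.5.
V'(x) = 12x^2 − 68x + 70. Setting V'(x) = 0 gives x ≈ 1.3520 (the root in (0, 3.5)).
V''(x) = 24x − 68 is negative there, so this is the maximum; V ≈ 42.3766.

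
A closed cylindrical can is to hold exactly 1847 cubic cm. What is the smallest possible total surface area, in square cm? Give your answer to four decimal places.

833.3469

With radius r and height h, πr²h = 1847 so h = 1847/(πr²), and S(r) = 2πr² + 2πrh = 2πr² + 2·1847/r.
S'(r) = 4πr − 2·1847/r² = 0 ⇒ r³ = 1847/(2π), so r ≈ 6.6491 and h = 2r ≈ 13.2982.
S''(r) = 4π + 4·1847/r³ > 0, so this is the minimum; S ≈ 833.3469.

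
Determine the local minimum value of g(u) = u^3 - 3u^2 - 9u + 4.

-23

g'(u) = 3u^2 - 6u - 9 = 0 at u = -1, 3.
Since g''(u) = 6u - 6, we get g''(-1) = -12 < 0 ⇒ local maximum; g''(3) = 12 > 0 ⇒ local minimum.
So the local minimum value is g(3) = -23.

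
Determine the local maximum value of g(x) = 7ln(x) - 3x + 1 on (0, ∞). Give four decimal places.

g'(x) = 7/x − 3 = 0 gives x = 7/3.
g''(x) = -7/x², which is negative for x > 0, so this is a local maximum.
g(7/3) = 7·ln(7/3) - 7 + 1 ≈ -0.0689.

-0.0689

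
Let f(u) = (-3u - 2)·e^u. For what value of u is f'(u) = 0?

-5/3

Differentiating with the product rule gives f'(u) = (-3u - 5)·e^u. Since e^u > 0, the only critical point is u = -5/3.
f''(-5/3) has the same sign as -3 < 0, so this is a local maximum.
f(-5/3) = (3)·e^(-5/3) ≈ 0.5666.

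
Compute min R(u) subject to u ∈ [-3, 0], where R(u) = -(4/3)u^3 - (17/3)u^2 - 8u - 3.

-3

R'(u) = -4u^2 - (34/3)u - 8, which vanishes at u = -3/2 and u = -4/3.
Candidates: R(-3) = 6; R(-3/2) = 3/4; R(-4/3) = 61/81; R(0) = -3.
The minimum over the interval is -3, attained at u = 0.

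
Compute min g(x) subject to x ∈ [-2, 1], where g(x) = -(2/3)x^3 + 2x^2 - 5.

-5

g'(x) = -2x^2 + 4x, whose only zero in [-2, 1] is x = 0.
Evaluating at the critical points and endpoints: g(-2) = 25/3, g(0) = -5, g(1) = -11/3.
So the minimum is g(0) = -5.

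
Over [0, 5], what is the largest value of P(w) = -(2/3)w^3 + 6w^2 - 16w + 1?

1

Differentiating, P'(w) = -2w^2 + 12w - 16; which vanishes at w = 2 and w = 4.
Compare values at every candidate in [0, 5]: P(0) = 1, P(2) = -37/3, P(4) = -29/3, P(5) = -37/3.
So the maximum is P(0) = 1.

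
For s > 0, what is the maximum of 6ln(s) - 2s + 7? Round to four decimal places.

R'(s) = 6/s − 2 = 0 gives s = 3.
R''(s) = -6/s², which is negative for s > 0, so this is a local maximum.
R(3) = 6·ln(3) - 6 + 7 ≈ 7.5917.

7.5917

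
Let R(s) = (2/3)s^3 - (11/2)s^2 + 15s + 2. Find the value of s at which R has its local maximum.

Critical points: R'(s) = 2s^2 - 11s + 15 vanishes at s = 5/2, 3.
Since R''(s) = 4s - 11, we get R''(5/2) = -1 < 0 ⇒ local maximum; R''(3) = 1 > 0 ⇒ local minimum.
Thus R has its local maximum at s = 5/2, with value 373/24.

5/2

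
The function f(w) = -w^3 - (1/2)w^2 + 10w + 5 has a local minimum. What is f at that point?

f'(w) = -3w^2 - w + 10. Setting f'(w) = 0 gives w ∈ {-2, 5/3}.
Second-derivative test with f''(w) = -6w - 1: f''(-2) = 11 > 0 ⇒ local minimum; f''(5/3) = -11 < 0 ⇒ local maximum.
So the local minimum value is f(-2) = -9.

-9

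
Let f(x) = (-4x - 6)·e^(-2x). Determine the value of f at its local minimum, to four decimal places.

-14.7781

By the product rule, f'(x) = (8x + 8)·e^(-2x). Since e^(-2x) > 0, the only critical point is x = -1.
f''(-1) has the same sign as 8 > 0, so this is a local minimum.
f(-1) = (-2)·e^(2) ≈ -14.7781.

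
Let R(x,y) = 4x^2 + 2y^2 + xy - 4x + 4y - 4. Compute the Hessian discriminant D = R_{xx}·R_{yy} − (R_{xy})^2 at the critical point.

∂R/∂x = 8x + y - 4 = 0 and ∂R/∂y = x + 4y + 4 = 0, so (x, y) = (20/31, -36/31).
The Hessian has R_{xx} = 8, R_{yy} = 4, R_{xy} = 1, giving D = 31 > 0 with R_{xx} > 0, so the point is a local minimum.
D = (8)·(4) − (1)^2 = 31.

31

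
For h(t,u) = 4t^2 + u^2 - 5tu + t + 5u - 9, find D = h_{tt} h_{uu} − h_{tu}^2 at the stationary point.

-9

∂h/∂t = 8t - 5u + 1 = 0 and ∂h/∂u = -5t + 2u + 5 = 0, so (t, u) = (3, 5).
The Hessian has h_{tt} = 8, h_{uu} = 2, h_{tu} = -5, giving D = -9 < 0, so the point is a saddle point.
D = (8)·(2) − (-5)^2 = -9.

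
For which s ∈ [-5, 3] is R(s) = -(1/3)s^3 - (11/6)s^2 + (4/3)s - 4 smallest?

3

The derivative is -s^2 - (11/3)s + 4/3, which vanishes at s = -4 and s = 1/3.
Candidates: R(-5) = -89/6, R(-4) = -52/3, R(1/3) = -611/162, R(3) = -51/2.
Hence the absolute minimum is -51/2 at s = 3.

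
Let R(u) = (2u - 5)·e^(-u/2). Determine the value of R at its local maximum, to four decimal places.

By the product rule, R'(u) = (-u + 9/2)·e^(-u/2). Since e^(-u/2) > 0, the only critical point is u = 9/2.
R''(9/2) has the same sign as -1 < 0, so this is a local maximum.
R(9/2) = (4)·e^(-9/4) ≈ 0.4216.

0.4216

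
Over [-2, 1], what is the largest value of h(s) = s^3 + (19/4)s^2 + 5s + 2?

51/4

The derivative is 3s^2 + (19/2)s + 5, whose only zero in [-2, 1] is s = -2/3.
Candidates: h(-2) = 3,  h(-2/3) = 13/27,  h(1) = 51/4.
So the maximum is h(1) = 51/4.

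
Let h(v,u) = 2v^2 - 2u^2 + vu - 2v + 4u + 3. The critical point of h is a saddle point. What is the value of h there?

∂h/∂v = 4v + u - 2 = 0 and ∂h/∂u = v - 4u + 4 = 0, so (v, u) = (4/17, 18/17).
The Hessian has h_{vv} = 4, h_{uu} = -4, h_{vu} = 1, giving D = -17 < 0, so the point is a saddle point.
h(4/17, 18/17) = 83/17.

83/17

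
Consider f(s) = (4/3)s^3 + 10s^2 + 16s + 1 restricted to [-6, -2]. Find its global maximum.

35/3

f'(s) = 4s^2 + 20s + 16, whose only zero in [-6, -2] is s = -4.
Evaluating at the critical points and endpoints: f(-6) = -23, f(-4) = 35/3, f(-2) = -5/3.
Hence the absolute maximum is 35/3 at s = -4.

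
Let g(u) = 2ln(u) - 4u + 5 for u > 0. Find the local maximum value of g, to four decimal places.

g'(u) = 2/u − 4 = 0 gives u = 1/2.
g''(u) = -2/u², which is negative for u > 0, so this is a local maximum.
g(1/2) = 2·ln(1/2) - 2 + 5 ≈ 1.6137.

1.6137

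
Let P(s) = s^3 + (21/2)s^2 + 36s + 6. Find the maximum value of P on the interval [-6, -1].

Differentiating, P'(s) = 3s^2 + 21s + 36; which vanishes at s = -4 and s = -3.
Compare values at every candidate in [-6, -1]: P(-6) = -48; P(-4) = -34; P(-3) = -69/2; P(-1) = -41/2.
So the maximum is P(-1) = -41/2.

-41/2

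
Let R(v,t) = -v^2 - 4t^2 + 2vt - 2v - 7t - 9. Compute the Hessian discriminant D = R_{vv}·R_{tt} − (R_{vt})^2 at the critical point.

∂R/∂v = -2v + 2t - 2 = 0 and ∂R/∂t = 2v - 8t - 7 = 0, so (v, t) = (-5/2, -3/2).
The Hessian has R_{vv} = -2, R_{tt} = -8, R_{vt} = 2, giving D = 12 > 0 with R_{vv} < 0, so the point is a local maximum.
D = (-2)·(-8) − (2)^2 = 12.

12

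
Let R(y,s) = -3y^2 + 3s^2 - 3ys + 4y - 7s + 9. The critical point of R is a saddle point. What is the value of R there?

74/15

∂R/∂y = -6y - 3s + 4 = 0 and ∂R/∂s = -3y + 6s - 7 = 0, so (y, s) = (1/15, 6/5).
The Hessian has R_{yy} = -6, R_{ss} = 6, R_{ys} = -3, giving D = -45 < 0, so the point is a saddle point.
R(1/15, 6/5) = 74/15.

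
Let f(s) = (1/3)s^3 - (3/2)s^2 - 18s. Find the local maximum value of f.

63/2

Critical points: f'(s) = s^2 - 3s - 18 vanishes at s = -3, 6.
Second-derivative test with f''(s) = 2s - 3: f''(-3) = -9 < 0 ⇒ local maximum; f''(6) = 9 > 0 ⇒ local minimum.
So the local maximum value is f(-3) = 63/2.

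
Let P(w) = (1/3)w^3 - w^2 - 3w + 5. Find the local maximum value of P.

P'(w) = w^2 - 2w - 3 = 0 at w = -1, 3.
Second-derivative test with P''(w) = 2w - 2: P''(-1) = -4 < 0 ⇒ local maximum; P''(3) = 4 > 0 ⇒ local minimum.
Thus P has its local maximum at w = -1, with value 20/3.

20/3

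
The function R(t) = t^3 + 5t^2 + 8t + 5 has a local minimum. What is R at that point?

R'(t) = 3t^2 + 10t + 8. Setting R'(t) = 0 gives t ∈ {-2, -4/3}.
Since R''(t) = 6t + 10, we get R''(-2) = -2 < 0 ⇒ local maximum; R''(-4/3) = 2 > 0 ⇒ local minimum.
The local minimum is R(-4/3) = 23/27.

23/27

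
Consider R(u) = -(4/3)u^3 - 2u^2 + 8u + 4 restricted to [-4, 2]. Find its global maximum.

The derivative is -4u^2 - 4u + 8, which vanishes at u = -2 and u = 1.
Evaluating at the critical points and endpoints: R(-4) = 76/3,  R(-2) = -28/3,  R(1) = 26/3,  R(2) = 4/3.
So the maximum is R(-4) = 76/3.

76/3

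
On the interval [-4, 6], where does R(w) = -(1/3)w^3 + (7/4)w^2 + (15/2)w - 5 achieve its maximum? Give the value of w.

5

The derivative is -w^2 + (7/2)w + 15/2, which vanishes at w = -3/2 and w = 5.
Candidates: R(-4) = 43/3; R(-3/2) = -179/16; R(5) = 415/12; R(6) = 31.
So the maximum is R(5) = 415/12.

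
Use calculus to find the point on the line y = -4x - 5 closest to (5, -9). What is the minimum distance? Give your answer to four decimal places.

Minimize D(x)^2 = (x - 5)^2 + (-4x + 4)^2.
d/dx[D^2] = 2(x - 5) + 2·(-4)·(-4x + 4) = 0 ⇒ x = 21/17.
Then y = -169/17 and the distance is √(256/17) ≈ 3.8806.

3.8806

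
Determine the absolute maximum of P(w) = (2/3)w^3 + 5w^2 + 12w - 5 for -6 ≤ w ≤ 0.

P'(w) = 2w^2 + 10w + 12, which vanishes at w = -3 and w = -2.
Candidates: P(-6) = -41; P(-3) = -14; P(-2) = -43/3; P(0) = -5.
The maximum over the interval is -5, attained at w = 0.

-5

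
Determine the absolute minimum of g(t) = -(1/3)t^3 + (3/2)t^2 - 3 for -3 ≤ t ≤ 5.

-43/6

g'(t) = -t^2 + 3t, which vanishes at t = 0 and t = 3.
Compare values at every candidate in [-3, 5]: g(-3) = 39/2,  g(0) = -3,  g(3) = 3/2,  g(5) = -43/6.
Hence the absolute minimum is -43/6 at t = 5.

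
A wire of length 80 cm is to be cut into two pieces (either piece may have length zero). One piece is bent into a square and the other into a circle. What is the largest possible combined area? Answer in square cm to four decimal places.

509.2958

Let x be the length used for the square. Square side x/4; circle radius (80−x)/(2π).
A(x) = (x/4)² + π·((80−x)/(2π))² = x²/16 + (80−x)²/(4π) for 0 ≤ x ≤ 80. A'(x) = x/8 − (80−x)/(2π) = 0 gives x = 4·80/(π+4) ≈ 44.8079.
A'' > 0, so the interior critical point is a minimum; the maximum is at an endpoint. A(0) = 509.2958 and A(80) = 400.0000, so the largest area is 509.2958.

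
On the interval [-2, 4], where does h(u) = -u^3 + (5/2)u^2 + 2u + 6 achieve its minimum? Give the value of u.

4

Differentiating, h'(u) = -3u^2 + 5u + 2; which vanishes at u = -1/3 and u = 2.
Candidates: h(-2) = 20,  h(-1/3) = 305/54,  h(2) = 12,  h(4) = -10.
The minimum over the interval is -10, attained at u = 4.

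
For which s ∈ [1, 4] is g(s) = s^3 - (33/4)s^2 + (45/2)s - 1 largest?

4

The derivative is 3s^2 - (33/2)s + 45/2, which vanishes at s = 5/2 and s = 3.
Compare values at every candidate in [1, 4]: g(1) = 57/4,  g(5/2) = 309/16,  g(3) = 77/4,  g(4) = 21.
Hence the absolute maximum is 21 at s = 4.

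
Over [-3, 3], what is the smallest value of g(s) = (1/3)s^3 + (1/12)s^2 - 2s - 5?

-29/4

g'(s) = s^2 + (1/6)s - 2, which vanishes at s = -3/2 and s = 4/3.
Compare values at every candidate in [-3, 3]: g(-3) = -29/4,  g(-3/2) = -47/16,  g(4/3) = -545/81,  g(3) = -5/4.
So the minimum is g(-3) = -29/4.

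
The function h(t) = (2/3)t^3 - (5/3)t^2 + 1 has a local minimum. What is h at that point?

-44/81

h'(t) = 2t^2 - (10/3)t. Setting h'(t) = 0 gives t ∈ {0, 5/3}.
Second-derivative test with h''(t) = 4t - 10/3: h''(0) = -10/3 < 0 ⇒ local maximum; h''(5/3) = 10/3 > 0 ⇒ local minimum.
The local minimum is h(5/3) = -44/81.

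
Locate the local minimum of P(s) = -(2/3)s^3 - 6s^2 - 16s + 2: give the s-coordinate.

-4

P'(s) = -2s^2 - 12s - 16. Setting P'(s) = 0 gives s ∈ {-4, -2}.
Second-derivative test with P''(s) = -4s - 12: P''(-4) = 4 > 0 ⇒ local minimum; P''(-2) = -4 < 0 ⇒ local maximum.
The local minimum is P(-4) = 38/3.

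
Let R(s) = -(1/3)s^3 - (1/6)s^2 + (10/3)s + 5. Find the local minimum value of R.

R'(s) = -s^2 - (1/3)s + 10/3. Setting R'(s) = 0 gives s ∈ {-2, 5/3}.
R''(s) = -2s - 1/3. R''(-2) = 11/3 > 0 ⇒ local minimum; R''(5/3) = -11/3 < 0 ⇒ local maximum.
The local minimum is R(-2) = 1/3.

1/3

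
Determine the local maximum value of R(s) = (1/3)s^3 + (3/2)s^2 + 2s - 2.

R'(s) = s^2 + 3s + 2 = 0 at s = -2, -1.
R''(s) = 2s + 3. R''(-2) = -1 < 0 ⇒ local maximum; R''(-1) = 1 > 0 ⇒ local minimum.
Thus R has its local maximum at s = -2, with value -8/3.

-8/3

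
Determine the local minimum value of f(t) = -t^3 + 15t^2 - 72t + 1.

-111

f'(t) = -3t^2 + 30t - 72. Setting f'(t) = 0 gives t ∈ {4, 6}.
Second-derivative test with f''(t) = -6t + 30: f''(4) = 6 > 0 ⇒ local minimum; f''(6) = -6 < 0 ⇒ local maximum.
So the local minimum value is f(4) = -111.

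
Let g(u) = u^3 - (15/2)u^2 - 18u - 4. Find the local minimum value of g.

-166

Critical points: g'(u) = 3u^2 - 15u - 18 vanishes at u = -1, 6.
Since g''(u) = 6u - 15, we get g''(-1) = -21 < 0 ⇒ local maximum; g''(6) = 21 > 0 ⇒ local minimum.
So the local minimum value is g(6) = -166.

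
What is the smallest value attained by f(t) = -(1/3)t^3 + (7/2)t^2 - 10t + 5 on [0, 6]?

-11/3

Differentiating, f'(t) = -t^2 + 7t - 10; which vanishes at t = 2 and t = 5.
Candidates: f(0) = 5, f(2) = -11/3, f(5) = 5/6, f(6) = -1.
Hence the absolute minimum is -11/3 at t = 2.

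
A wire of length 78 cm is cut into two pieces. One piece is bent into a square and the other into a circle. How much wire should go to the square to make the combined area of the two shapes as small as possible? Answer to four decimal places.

43.6877

Let x be the length used for the square. Square side x/4; circle radius (78−x)/(2π).
A(x) = (x/4)² + π·((78−x)/(2π))² = x²/16 + (78−x)²/(4π) for 0 ≤ x ≤ 78. A'(x) = x/8 − (78−x)/(2π) = 0 gives x = 4·78/(π+4) ≈ 43.6877.
A'' = 1/8 + 1/(2π) > 0, so this gives the minimum combined area; x ≈ 43.6877 cm to the square.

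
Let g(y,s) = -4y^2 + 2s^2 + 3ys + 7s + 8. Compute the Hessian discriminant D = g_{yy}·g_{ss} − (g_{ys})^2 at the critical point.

∂g/∂y = -8y + 3s = 0 and ∂g/∂s = 3y + 4s + 7 = 0, so (y, s) = (-21/41, -56/41).
The Hessian has g_{yy} = -8, g_{ss} = 4, g_{ys} = 3, giving D = -41 < 0, so the point is a saddle point.
D = (-8)·(4) − (3)^2 = -41.

-41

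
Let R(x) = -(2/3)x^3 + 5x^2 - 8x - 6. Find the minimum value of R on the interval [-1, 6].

R'(x) = -2x^2 + 10x - 8, which vanishes at x = 1 and x = 4.
Evaluating at the critical points and endpoints: R(-1) = 23/3; R(1) = -29/3; R(4) = -2/3; R(6) = -18.
So the minimum is R(6) = -18.

-18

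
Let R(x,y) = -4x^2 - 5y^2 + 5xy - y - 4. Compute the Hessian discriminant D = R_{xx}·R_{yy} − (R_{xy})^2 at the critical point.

55

∂R/∂x = -8x + 5y = 0 and ∂R/∂y = 5x - 10y - 1 = 0, so (x, y) = (-1/11, -8/55).
The Hessian has R_{xx} = -8, R_{yy} = -10, R_{xy} = 5, giving D = 55 > 0 with R_{xx} < 0, so the point is a local maximum.
D = (-8)·(-10) − (5)^2 = 55.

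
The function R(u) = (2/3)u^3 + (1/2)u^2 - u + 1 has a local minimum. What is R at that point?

Critical points: R'(u) = 2u^2 + u - 1 vanishes at u = -1, 1/2.
Since R''(u) = 4u + 1, we get R''(-1) = -3 < 0 ⇒ local maximum; R''(1/2) = 3 > 0 ⇒ local minimum.
So the local minimum value is R(1/2) = 17/24.

17/24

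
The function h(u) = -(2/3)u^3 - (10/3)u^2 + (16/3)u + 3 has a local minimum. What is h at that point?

h'(u) = -2u^2 - (20/3)u + 16/3 = 0 at u = -4, 2/3.
h''(u) = -4u - 20/3. h''(-4) = 28/3 > 0 ⇒ local minimum; h''(2/3) = -28/3 < 0 ⇒ local maximum.
Thus h has its local minimum at u = -4, with value -29.

-29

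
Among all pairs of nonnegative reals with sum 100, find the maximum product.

With x + y = 100, the product is P(x) = x(100 − x).
P'(x) = 100 − 2x = 0 gives x = 50; P'' = −2 < 0, so this is the maximum.
P = 50·50 = 2500.

2500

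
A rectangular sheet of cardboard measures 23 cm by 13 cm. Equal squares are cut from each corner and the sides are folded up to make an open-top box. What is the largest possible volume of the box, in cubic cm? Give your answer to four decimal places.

With cut size x, the volume is V(x) = x(23 − 2x)(13 − 2x) for 0 < x < 6.5.
V'(x) = 12x^2 − 144x + 299. Setting V'(x) = 0 gives x ≈ 2.6708 (the root in (0, 6.5)).
V''(x) = 24x − 144 is negative there, so this is the maximum; V ≈ 361.1859.

361.1859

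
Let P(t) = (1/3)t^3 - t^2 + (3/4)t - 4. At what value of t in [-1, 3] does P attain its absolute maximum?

3

P'(t) = t^2 - 2t + 3/4, which vanishes at t = 1/2 and t = 3/2.
Compare values at every candidate in [-1, 3]: P(-1) = -73/12; P(1/2) = -23/6; P(3/2) = -4; P(3) = -7/4.
So the maximum is P(3) = -7/4.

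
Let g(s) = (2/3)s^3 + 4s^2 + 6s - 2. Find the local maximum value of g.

-2

Critical points: g'(s) = 2s^2 + 8s + 6 vanishes at s = -3, -1.
Since g''(s) = 4s + 8, we get g''(-3) = -4 < 0 ⇒ local maximum; g''(-1) = 4 > 0 ⇒ local minimum.
So the local maximum value is g(-3) = -2.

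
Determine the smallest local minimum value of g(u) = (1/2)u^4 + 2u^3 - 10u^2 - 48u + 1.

Critical points: g'(u) = 2u^3 + 6u^2 - 20u - 48 vanishes at u = -4, -2, 3.
Second-derivative test with g''(u) = 6u^2 + 12u - 20: g''(-4) = 28 > 0 ⇒ local minimum; g''(-2) = -20 < 0 ⇒ local maximum; g''(3) = 70 > 0 ⇒ local minimum.
The smallest local minimum is g(3) = -277/2.

-277/2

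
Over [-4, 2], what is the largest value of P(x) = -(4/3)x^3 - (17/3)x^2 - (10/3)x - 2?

6

Differentiating, P'(x) = -4x^2 - (34/3)x - 10/3; which vanishes at x = -5/2 and x = -1/3.
Candidates: P(-4) = 6, P(-5/2) = -33/4, P(-1/3) = -119/81, P(2) = -42.
Hence the absolute maximum is 6 at x = -4.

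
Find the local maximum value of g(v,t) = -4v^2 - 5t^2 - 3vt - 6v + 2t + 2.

374/71

∂g/∂v = -8v - 3t - 6 = 0 and ∂g/∂t = -3v - 10t + 2 = 0, so (v, t) = (-66/71, 34/71).
The Hessian has g_{vv} = -8, g_{tt} = -10, g_{vt} = -3, giving D = 71 > 0 with g_{vv} < 0, so the point is a local maximum.
g(-66/71, 34/71) = 374/71.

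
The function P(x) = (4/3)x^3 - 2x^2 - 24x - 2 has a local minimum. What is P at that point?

P'(x) = 4x^2 - 4x - 24 = 0 at x = -2, 3.
Second-derivative test with P''(x) = 8x - 4: P''(-2) = -20 < 0 ⇒ local maximum; P''(3) = 20 > 0 ⇒ local minimum.
The local minimum is P(3) = -56.

-56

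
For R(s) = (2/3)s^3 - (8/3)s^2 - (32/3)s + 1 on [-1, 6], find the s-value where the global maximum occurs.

-1

Differentiating, R'(s) = 2s^2 - (16/3)s - 32/3; whose only zero in [-1, 6] is s = 4.
Evaluating at the critical points and endpoints: R(-1) = 25/3,  R(4) = -125/3,  R(6) = -15.
Hence the absolute maximum is 25/3 at s = -1.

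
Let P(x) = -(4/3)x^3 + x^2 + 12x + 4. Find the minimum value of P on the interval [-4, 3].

The derivative is -4x^2 + 2x + 12, which vanishes at x = -3/2 and x = 2.
Candidates: P(-4) = 172/3, P(-3/2) = -29/4, P(2) = 64/3, P(3) = 13.
Hence the absolute minimum is -29/4 at x = -3/2.

-29/4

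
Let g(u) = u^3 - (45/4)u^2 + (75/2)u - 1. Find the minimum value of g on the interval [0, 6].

-1

The derivative is 3u^2 - (45/2)u + 75/2, which vanishes at u = 5/2 and u = 5.
Compare values at every candidate in [0, 6]: g(0) = -1; g(5/2) = 609/16; g(5) = 121/4; g(6) = 35.
Hence the absolute minimum is -1 at u = 0.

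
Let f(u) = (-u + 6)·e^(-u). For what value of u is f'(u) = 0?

f'(u) = (-1)·e^(-u) + (-u + 6)·(-1)·e^(-u) = (u - 7)·e^(-u). Since e^(-u) > 0, the only critical point is u = 7.
f''(7) has the same sign as 1 > 0, so this is a local minimum.
f(7) = (-1)·e^(-7) ≈ -0.0009.

7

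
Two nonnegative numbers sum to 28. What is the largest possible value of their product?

With x + y = 28, the product is P(x) = x(28 − x).
P'(x) = 28 − 2x = 0 gives x = 14; P'' = −2 < 0, so this is the maximum.
P = 14·14 = 196.

196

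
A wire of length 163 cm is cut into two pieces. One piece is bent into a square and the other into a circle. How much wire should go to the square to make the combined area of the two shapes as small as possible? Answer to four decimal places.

91.2962

Let x be the length used for the square. Square side x/4; circle radius (163−x)/(2π).
A(x) = (x/4)² + π·((163−x)/(2π))² = x²/16 + (163−x)²/(4π) for 0 ≤ x ≤ 163. A'(x) = x/8 − (163−x)/(2π) = 0 gives x = 4·163/(π+4) ≈ 91.2962.
A'' = 1/8 + 1/(2π) > 0, so this gives the minimum combined area; x ≈ 91.2962 cm to the square.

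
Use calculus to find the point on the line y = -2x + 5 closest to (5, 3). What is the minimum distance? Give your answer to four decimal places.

3.5777

Minimize D(x)^2 = (x - 5)^2 + (-2x + 2)^2.
d/dx[D^2] = 2(x - 5) + 2·(-2)·(-2x + 2) = 0 ⇒ x = 9/5.
Then y = 7/5 and the distance is √(64/5) ≈ 3.5777.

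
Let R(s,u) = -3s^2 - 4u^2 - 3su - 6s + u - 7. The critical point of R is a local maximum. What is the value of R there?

∂R/∂s = -6s - 3u - 6 = 0 and ∂R/∂u = -3s - 8u + 1 = 0, so (s, u) = (-17/13, 8/13).
The Hessian has R_{ss} = -6, R_{uu} = -8, R_{su} = -3, giving D = 39 > 0 with R_{ss} < 0, so the point is a local maximum.
R(-17/13, 8/13) = -36/13.

-36/13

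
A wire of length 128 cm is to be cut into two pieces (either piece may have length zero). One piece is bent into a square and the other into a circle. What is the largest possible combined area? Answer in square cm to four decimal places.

1303.7973

Let x be the length used for the square. Square side x/4; circle radius (128−x)/(2π).
A(x) = (x/4)² + π·((128−x)/(2π))² = x²/16 + (128−x)²/(4π) for 0 ≤ x ≤ 128. A'(x) = x/8 − (128−x)/(2π) = 0 gives x = 4·128/(π+4) ≈ 71.6927.
A'' > 0, so the interior critical point is a minimum; the maximum is at an endpoint. A(0) = 1303.7973 and A(128) = 1024.0000, so the largest area is 1303.7973.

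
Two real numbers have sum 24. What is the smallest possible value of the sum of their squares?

288

With a + b = 24, a^2 + b^2 = a^2 + (24 − a)^2.
The derivative 2a − 2(24 − a) = 4a − 48 vanishes at a = 12; second derivative 4 > 0, a minimum.
The minimum is 2·(12)^2 = 288.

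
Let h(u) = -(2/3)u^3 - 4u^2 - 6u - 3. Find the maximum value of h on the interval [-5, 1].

Differentiating, h'(u) = -2u^2 - 8u - 6; which vanishes at u = -3 and u = -1.
Evaluating at the critical points and endpoints: h(-5) = 31/3; h(-3) = -3; h(-1) = -1/3; h(1) = -41/3.
The maximum over the interval is 31/3, attained at u = -5.

31/3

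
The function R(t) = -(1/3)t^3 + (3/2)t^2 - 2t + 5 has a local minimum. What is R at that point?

25/6

R'(t) = -t^2 + 3t - 2. Setting R'(t) = 0 gives t ∈ {1, 2}.
Since R''(t) = -2t + 3, we get R''(1) = 1 > 0 ⇒ local minimum; R''(2) = -1 < 0 ⇒ local maximum.
So the local minimum value is R(1) = 25/6.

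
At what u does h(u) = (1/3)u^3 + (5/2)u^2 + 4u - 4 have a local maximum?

-4

Critical points: h'(u) = u^2 + 5u + 4 vanishes at u = -4, -1.
Second-derivative test with h''(u) = 2u + 5: h''(-4) = -3 < 0 ⇒ local maximum; h''(-1) = 3 > 0 ⇒ local minimum.
Thus h has its local maximum at u = -4, with value -4/3.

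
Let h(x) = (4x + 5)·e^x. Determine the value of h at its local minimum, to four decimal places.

Differentiating with the product rule gives h'(x) = (4x + 9)·e^x. Since e^x > 0, the only critical point is x = -9/4.
h''(-9/4) has the same sign as 4 > 0, so this is a local minimum.
h(-9/4) = (-4)·e^(-9/4) ≈ -0.4216.

-0.4216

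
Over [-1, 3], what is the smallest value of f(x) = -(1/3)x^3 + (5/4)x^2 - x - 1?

Differentiating, f'(x) = -x^2 + (5/2)x - 1; which vanishes at x = 1/2 and x = 2.
Candidates: f(-1) = 19/12,  f(1/2) = -59/48,  f(2) = -2/3,  f(3) = -7/4.
The minimum over the interval is -7/4, attained at x = 3.

-7/4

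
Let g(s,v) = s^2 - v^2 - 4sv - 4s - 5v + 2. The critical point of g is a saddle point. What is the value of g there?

∂g/∂s = 2s - 4v - 4 = 0 and ∂g/∂v = -4s - 2v - 5 = 0, so (s, v) = (-3/5, -13/10).
The Hessian has g_{ss} = 2, g_{vv} = -2, g_{sv} = -4, giving D = -20 < 0, so the point is a saddle point.
g(-3/5, -13/10) = 129/20.

129/20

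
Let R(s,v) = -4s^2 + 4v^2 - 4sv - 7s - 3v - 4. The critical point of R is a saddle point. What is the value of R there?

∂R/∂s = -8s - 4v - 7 = 0 and ∂R/∂v = -4s + 8v - 3 = 0, so (s, v) = (-17/20, -1/20).
The Hessian has R_{ss} = -8, R_{vv} = 8, R_{sv} = -4, giving D = -80 < 0, so the point is a saddle point.
R(-17/20, -1/20) = -19/20.

-19/20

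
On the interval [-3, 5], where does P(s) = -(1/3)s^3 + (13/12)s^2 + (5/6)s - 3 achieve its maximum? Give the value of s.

-3

P'(s) = -s^2 + (13/6)s + 5/6, which vanishes at s = -1/3 and s = 5/2.
Candidates: P(-3) = 53/4; P(-1/3) = -1019/324; P(5/2) = 31/48; P(5) = -161/12.
So the maximum is P(-3) = 53/4.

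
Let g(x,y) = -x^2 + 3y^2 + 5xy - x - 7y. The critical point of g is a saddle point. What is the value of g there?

∂g/∂x = -2x + 5y - 1 = 0 and ∂g/∂y = 5x + 6y - 7 = 0, so (x, y) = (29/37, 19/37).
The Hessian has g_{xx} = -2, g_{yy} = 6, g_{xy} = 5, giving D = -37 < 0, so the point is a saddle point.
g(29/37, 19/37) = -81/37.

-81/37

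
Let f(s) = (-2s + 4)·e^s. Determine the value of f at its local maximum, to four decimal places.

5.4366

Differentiating with the product rule gives f'(s) = (-2s + 2)·e^s. Since e^s > 0, the only critical point is s = 1.
f''(1) has the same sign as -2 < 0, so this is a local maximum.
f(1) = (2)·e^(1) ≈ 5.4366.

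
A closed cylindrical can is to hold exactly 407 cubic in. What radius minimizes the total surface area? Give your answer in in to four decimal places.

4.0161

With radius r and height h, πr²h = 407 so h = 407/(πr²), and S(r) = 2πr² + 2πrh = 2πr² + 2·407/r.
S'(r) = 4πr − 2·407/r² = 0 ⇒ r³ = 407/(2π), so r ≈ 4.0161 and h = 2r ≈ 8.0322.
S''(r) = 4π + 4·407/r³ > 0, so this is the minimum; S ≈ 304.0261.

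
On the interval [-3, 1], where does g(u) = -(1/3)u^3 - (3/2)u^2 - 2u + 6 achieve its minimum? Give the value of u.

The derivative is -u^2 - 3u - 2, which vanishes at u = -2 and u = -1.
Candidates: g(-3) = 15/2; g(-2) = 20/3; g(-1) = 41/6; g(1) = 13/6.
Hence the absolute minimum is 13/6 at u = 1.

1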